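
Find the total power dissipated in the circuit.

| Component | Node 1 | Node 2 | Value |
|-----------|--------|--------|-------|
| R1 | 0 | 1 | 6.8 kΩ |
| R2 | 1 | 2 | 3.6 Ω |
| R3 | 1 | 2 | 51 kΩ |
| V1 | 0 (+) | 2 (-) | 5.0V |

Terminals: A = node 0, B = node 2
Nodal analysis, taking node 2 as the 0 V reference.
Source V1 fixes V_0 = 5 V.
KCL at each unknown node (sum of currents leaving = 0; resistances in Ω):
  Node 1: (V_1 - 5)/6800 + (V_1 - 0)/3.6 + (V_1 - 0)/51000 = 0
Collecting terms: 0.2779 × V_1 = 0.0007353  =>  V_1 = 0.002645 V
Power in each resistor, P = (ΔV)²/R:
  P_R1 = (5 - 0.002645)²/6800 = 0.003673 W
  P_R2 = (0.002645 - 0)²/3.6 = 0.000001944 W
  P_R3 = (0.002645 - 0)²/51000 = 0.0000000001372 W
P_total = P_R1 + P_R2 + P_R3 = 0.003675 W

Final answer: 0.003675 W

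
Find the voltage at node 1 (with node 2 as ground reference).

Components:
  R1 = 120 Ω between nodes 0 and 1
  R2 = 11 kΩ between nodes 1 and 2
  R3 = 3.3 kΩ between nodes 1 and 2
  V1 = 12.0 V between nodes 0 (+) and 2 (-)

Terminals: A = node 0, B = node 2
Nodal analysis, taking node 2 as the 0 V reference.
Source V1 fixes V_0 = 12 V.
KCL at each unknown node (sum of currents leaving = 0; resistances in Ω):
  Node 1: (V_1 - 12)/120 + (V_1 - 0)/11000 + (V_1 - 0)/3300 = 0
Collecting terms: 0.008727 × V_1 = 0.1  =>  V_1 = 11.46 V
The requested potential is V_1 = 11.46 V.

Final answer: V_1 = 11.46 V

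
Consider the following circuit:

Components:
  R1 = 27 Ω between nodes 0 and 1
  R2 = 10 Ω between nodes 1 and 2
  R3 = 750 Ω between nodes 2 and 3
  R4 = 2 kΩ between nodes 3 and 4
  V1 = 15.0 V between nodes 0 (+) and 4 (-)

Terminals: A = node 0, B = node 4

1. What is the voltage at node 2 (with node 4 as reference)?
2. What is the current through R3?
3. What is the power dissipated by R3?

Nodal analysis, taking node 4 as the 0 V reference.
Source V1 fixes V_0 = 15 V.
KCL at each unknown node (sum of currents leaving = 0; resistances in Ω):
  Node 1: (V_1 - 15)/27 + (V_1 - V_2)/10 = 0
  Node 2: (V_2 - V_1)/10 + (V_2 - V_3)/750 = 0
  Node 3: (V_3 - V_2)/750 + (V_3 - 0)/2000 = 0
Collecting terms (coefficients in siemens):
  0.137·V_1 - 0.1·V_2 = 0.5556
  0.1013·V_2 - 0.1·V_1 - 0.001333·V_3 = 0
  0.001833·V_3 - 0.001333·V_2 = 0
Solving these 3 simultaneous equations (Gaussian elimination) gives:
  V_1 = 14.85 V, V_2 = 14.8 V, V_3 = 10.76 V
Part 1:
  Read off the nodal solution: V_2 = 14.8 V
Part 2:
  I_R3 = (V_2 - V_3)/R3 = (14.8 - 10.76)/750 = 0.005382 A
  Magnitude: I_R3 = 0.005382 A
Part 3:
  I_R3 = (V_2 - V_3)/R3 = (14.8 - 10.76)/750 = 0.005382 A
  P_R3 = I_R3² × R3 = (0.005382)² × 750 = 0.02173 W

Final answers:
1. V_2 = 14.8 V
2. I_R3 = 0.005382 A
3. P_R3 = 0.02173 W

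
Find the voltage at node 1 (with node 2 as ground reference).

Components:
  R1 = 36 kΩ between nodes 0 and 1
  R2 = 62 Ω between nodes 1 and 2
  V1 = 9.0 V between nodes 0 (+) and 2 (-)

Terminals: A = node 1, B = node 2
Nodal analysis, taking node 2 as the 0 V reference.
Source V1 fixes V_0 = 9 V.
KCL at each unknown node (sum of currents leaving = 0; resistances in Ω):
  Node 1: (V_1 - 9)/36000 + (V_1 - 0)/62 = 0
Collecting terms: 0.01616 × V_1 = 0.00025  =>  V_1 = 0.01547 V
The requested potential is V_1 = 0.01547 V.

Final answer: V_1 = 0.01547 V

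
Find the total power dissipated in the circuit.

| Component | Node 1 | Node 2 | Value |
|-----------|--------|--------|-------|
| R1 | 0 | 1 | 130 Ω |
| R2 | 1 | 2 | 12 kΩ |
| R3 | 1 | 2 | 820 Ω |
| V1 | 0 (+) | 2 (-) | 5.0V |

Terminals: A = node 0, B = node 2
Nodal analysis, taking node 2 as the 0 V reference.
Source V1 fixes V_0 = 5 V.
KCL at each unknown node (sum of currents leaving = 0; resistances in Ω):
  Node 1: (V_1 - 5)/130 + (V_1 - 0)/12000 + (V_1 - 0)/820 = 0
Collecting terms: 0.008995 × V_1 = 0.03846  =>  V_1 = 4.276 V
Power in each resistor, P = (ΔV)²/R:
  P_R1 = (5 - 4.276)²/130 = 0.004034 W
  P_R2 = (4.276 - 0)²/12000 = 0.001524 W
  P_R3 = (4.276 - 0)²/820 = 0.0223 W
P_total = P_R1 + P_R2 + P_R3 = 0.02785 W

Final answer: 0.02785 W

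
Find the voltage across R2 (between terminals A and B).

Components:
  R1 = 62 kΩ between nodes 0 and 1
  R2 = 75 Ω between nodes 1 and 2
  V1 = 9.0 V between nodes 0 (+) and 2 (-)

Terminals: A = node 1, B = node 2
R1 and R2 are in series across V1 (node 0 → node 1 → node 2), and the output A–B is taken across R2, so this is a voltage divider.
Series current: I = V1/(R1 + R2) = 9/(62000 + 75) = 9/62080 = 0.000145 A
V_R2 = I × R2 = V1 × R2/(R1 + R2) = 9 × 75/62080 = 0.01087 V

Final answer: 0.01087 V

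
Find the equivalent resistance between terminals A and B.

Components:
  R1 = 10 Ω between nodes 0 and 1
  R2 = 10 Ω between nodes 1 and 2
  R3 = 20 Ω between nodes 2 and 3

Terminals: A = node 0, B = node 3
Reduce the network between node 0 (A) and node 3 (B) by series/parallel combination:
  Rs1 = R1 + R2 (series, joined only at node 1) = 10 + 10 = 20 Ω
  Rs2 = R3 + Rs1 (series, joined only at node 2) = 20 + 20 = 40 Ω
R_eq = 40 Ω

Final answer: 40 Ω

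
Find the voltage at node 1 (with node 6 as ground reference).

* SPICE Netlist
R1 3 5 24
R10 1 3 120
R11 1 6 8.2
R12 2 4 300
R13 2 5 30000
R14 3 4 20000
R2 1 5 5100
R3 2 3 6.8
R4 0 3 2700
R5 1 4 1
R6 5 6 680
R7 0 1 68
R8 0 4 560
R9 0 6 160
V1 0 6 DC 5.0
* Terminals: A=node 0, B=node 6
Nodal analysis, taking node 6 as the 0 V reference.
Source V1 fixes V_0 = 5 V.
KCL at each unknown node (sum of currents leaving = 0; resistances in Ω):
  Node 1: (V_1 - V_5)/5100 + (V_1 - V_4)/1 + (V_1 - 5)/68 + (V_1 - V_3)/120 + (V_1 - 0)/8.2 = 0
  Node 2: (V_2 - V_3)/6.8 + (V_2 - V_4)/300 + (V_2 - V_5)/30000 = 0
  Node 3: (V_3 - V_5)/24 + (V_3 - V_2)/6.8 + (V_3 - 5)/2700 + (V_3 - V_1)/120 + (V_3 - V_4)/20000 = 0
  Node 4: (V_4 - V_1)/1 + (V_4 - 5)/560 + (V_4 - V_2)/300 + (V_4 - V_3)/20000 = 0
  Node 5: (V_5 - V_3)/24 + (V_5 - V_1)/5100 + (V_5 - 0)/680 + (V_5 - V_2)/30000 = 0
Collecting terms (coefficients in siemens):
  1.145·V_1 - 0.008333·V_3 - 1·V_4 - 0.0001961·V_5 = 0.07353
  0.1504·V_2 - 0.1471·V_3 - 0.003333·V_4 - 0.00003333·V_5 = 0
  0.1975·V_3 - 0.008333·V_1 - 0.1471·V_2 - 0.00005·V_4 - 0.04167·V_5 = 0.001852
  1.005·V_4 - 1·V_1 - 0.003333·V_2 - 0.00005·V_3 = 0.008929
  0.04337·V_5 - 0.0001961·V_1 - 0.00003333·V_2 - 0.04167·V_3 = 0
Solving these 5 simultaneous equations (Gaussian elimination) gives:
  V_1 = 0.6004 V, V_2 = 0.6585 V, V_3 = 0.6596 V, V_4 = 0.6084 V
  V_5 = 0.637 V
The requested potential is V_1 = 0.6004 V.

Final answer: V_1 = 0.6004 V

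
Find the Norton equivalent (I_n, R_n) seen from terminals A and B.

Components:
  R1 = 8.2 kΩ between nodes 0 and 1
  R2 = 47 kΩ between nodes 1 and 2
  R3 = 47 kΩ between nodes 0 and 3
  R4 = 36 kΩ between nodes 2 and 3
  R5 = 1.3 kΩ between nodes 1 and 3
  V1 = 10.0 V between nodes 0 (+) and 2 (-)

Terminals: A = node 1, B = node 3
Find the Thévenin equivalent first; then I_n = V_th/R_th and R_n = R_th.
Step 1 — V_th is the open-circuit voltage V_A - V_B (nothing connected across the terminals).
Nodal analysis, taking node 2 as the 0 V reference.
Source V1 fixes V_0 = 10 V.
KCL at each unknown node (sum of currents leaving = 0; resistances in Ω):
  Node 1: (V_1 - 10)/8200 + (V_1 - 0)/47000 + (V_1 - V_3)/1300 = 0
  Node 3: (V_3 - 10)/47000 + (V_3 - 0)/36000 + (V_3 - V_1)/1300 = 0
Collecting terms (coefficients in siemens):
  0.0009125·V_1 - 0.0007692·V_3 = 0.00122
  0.0008183·V_3 - 0.0007692·V_1 = 0.0002128
Determinant D = (0.0009125)(0.0008183) - (-0.0007692)(-0.0007692) = 0.0000001549
V_1 = [(0.00122)(0.0008183) - (-0.0007692)(0.0002128)]/D = 7.497 V
V_3 = [(0.0009125)(0.0002128) - (0.00122)(-0.0007692)]/D = 7.308 V
V_th = V_1 - V_3 = 7.497 - 7.308 = 0.1894 V
Step 2 — R_th: zero the source — replace V1 by a short circuit (node 2 merges into node 0) — and find the resistance seen between A (node 1) and B (node 3).
Reduce the network between node 1 (A) and node 3 (B) by series/parallel combination:
  Rp1 = R1 ‖ R2 (parallel, both between nodes 0 and 1) = 1/(1/8200 + 1/47000) = 6982 Ω
  Rp2 = R3 ‖ R4 (parallel, both between nodes 0 and 3) = 1/(1/47000 + 1/36000) = 20390 Ω
  Rs1 = Rp1 + Rp2 (series, joined only at node 0) = 6982 + 20390 = 27370 Ω
  Rp3 = R5 ‖ Rs1 (parallel, both between nodes 1 and 3) = 1/(1/1300 + 1/27370) = 1241 Ω
R_th = 1.241 kΩ
I_n = V_th/R_th = 0.1894/1241 = 0.0001526 A, and R_n = R_th = 1.241 kΩ

Final answer: I_n = 0.0001526 A, R_n = 1.241 kΩ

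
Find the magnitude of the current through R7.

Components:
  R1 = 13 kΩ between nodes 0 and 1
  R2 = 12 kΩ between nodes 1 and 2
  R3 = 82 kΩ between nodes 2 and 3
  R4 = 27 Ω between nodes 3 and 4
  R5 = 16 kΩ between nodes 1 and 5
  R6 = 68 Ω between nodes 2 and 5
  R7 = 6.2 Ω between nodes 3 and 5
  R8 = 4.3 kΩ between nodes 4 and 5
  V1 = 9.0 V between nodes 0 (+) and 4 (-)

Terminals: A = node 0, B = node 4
Nodal analysis, taking node 4 as the 0 V reference.
Source V1 fixes V_0 = 9 V.
KCL at each unknown node (sum of currents leaving = 0; resistances in Ω):
  Node 1: (V_1 - 9)/13000 + (V_1 - V_2)/12000 + (V_1 - V_5)/16000 = 0
  Node 2: (V_2 - V_1)/12000 + (V_2 - V_3)/82000 + (V_2 - V_5)/68 = 0
  Node 3: (V_3 - V_2)/82000 + (V_3 - 0)/27 + (V_3 - V_5)/6.2 = 0
  Node 5: (V_5 - V_1)/16000 + (V_5 - V_2)/68 + (V_5 - V_3)/6.2 + (V_5 - 0)/4300 = 0
Collecting terms (coefficients in siemens):
  0.0002228·V_1 - 0.00008333·V_2 - 0.0000625·V_5 = 0.0006923
  0.0148·V_2 - 0.00008333·V_1 - 0.0000122·V_3 - 0.01471·V_5 = 0
  0.1983·V_3 - 0.0000122·V_2 - 0.1613·V_5 = 0
  0.1763·V_5 - 0.0000625·V_1 - 0.01471·V_2 - 0.1613·V_3 = 0
Solving these 4 simultaneous equations (Gaussian elimination) gives:
  V_1 = 3.124 V, V_2 = 0.03239 V, V_3 = 0.01211 V, V_5 = 0.01489 V
I_R7 = (V_3 - V_5)/R7 = (0.01211 - 0.01489)/6.2 = -0.0004483 A
|I_R7| = 0.0004483 A

Final answer: |I_R7| = 0.0004483 A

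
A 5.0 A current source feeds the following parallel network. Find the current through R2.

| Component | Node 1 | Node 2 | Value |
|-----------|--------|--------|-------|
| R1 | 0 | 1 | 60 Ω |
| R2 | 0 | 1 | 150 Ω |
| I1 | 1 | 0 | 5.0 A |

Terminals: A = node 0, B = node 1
All resistors sit directly between nodes 0 and 1, so they are in parallel and share one voltage V; the full source current 5 A splits among them.
1/R_par = 1/60 + 1/150 = 0.02333 S  =>  R_par = 42.86 Ω
V = I × R_par = 5 × 42.86 = 214.3 V
I_R2 = V/R2 = 214.3/150 = 1.429 A

Final answer: 1.429 A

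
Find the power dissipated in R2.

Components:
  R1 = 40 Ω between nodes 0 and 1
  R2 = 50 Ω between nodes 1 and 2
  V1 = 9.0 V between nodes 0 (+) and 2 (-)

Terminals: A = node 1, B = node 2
Nodal analysis, taking node 2 as the 0 V reference.
Source V1 fixes V_0 = 9 V.
KCL at each unknown node (sum of currents leaving = 0; resistances in Ω):
  Node 1: (V_1 - 9)/40 + (V_1 - 0)/50 = 0
Collecting terms: 0.045 × V_1 = 0.225  =>  V_1 = 5 V
I_R2 = (V_1 - V_2)/R2 = (5 - 0)/50 = 0.1 A
P_R2 = I_R2² × R2 = (0.1)² × 50 = 0.5 W

Final answer: 0.5 W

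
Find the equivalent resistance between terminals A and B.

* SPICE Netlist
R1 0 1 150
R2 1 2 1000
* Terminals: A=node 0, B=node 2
Reduce the network between node 0 (A) and node 2 (B) by series/parallel combination:
  Rs1 = R1 + R2 (series, joined only at node 1) = 150 + 1000 = 1150 Ω
R_eq = 1.15 kΩ

Final answer: 1.15 kΩ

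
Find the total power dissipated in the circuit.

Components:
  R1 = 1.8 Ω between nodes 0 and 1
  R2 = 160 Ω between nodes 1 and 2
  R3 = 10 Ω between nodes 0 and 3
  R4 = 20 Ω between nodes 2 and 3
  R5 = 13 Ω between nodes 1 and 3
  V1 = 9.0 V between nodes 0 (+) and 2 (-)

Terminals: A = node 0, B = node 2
Nodal analysis, taking node 2 as the 0 V reference.
Source V1 fixes V_0 = 9 V.
KCL at each unknown node (sum of currents leaving = 0; resistances in Ω):
  Node 1: (V_1 - 9)/1.8 + (V_1 - 0)/160 + (V_1 - V_3)/13 = 0
  Node 3: (V_3 - 9)/10 + (V_3 - 0)/20 + (V_3 - V_1)/13 = 0
Collecting terms (coefficients in siemens):
  0.6387·V_1 - 0.07692·V_3 = 5
  0.2269·V_3 - 0.07692·V_1 = 0.9
Determinant D = (0.6387)(0.2269) - (-0.07692)(-0.07692) = 0.139
V_1 = [(5)(0.2269) - (-0.07692)(0.9)]/D = 8.659 V
V_3 = [(0.6387)(0.9) - (5)(-0.07692)]/D = 6.901 V
Power in each resistor, P = (ΔV)²/R:
  P_R1 = (9 - 8.659)²/1.8 = 0.06452 W
  P_R2 = (8.659 - 0)²/160 = 0.4686 W
  P_R3 = (9 - 6.901)²/10 = 0.4404 W
  P_R4 = (0 - 6.901)²/20 = 2.381 W
  P_R5 = (8.659 - 6.901)²/13 = 0.2377 W
P_total = P_R1 + P_R2 + P_R3 + P_R4 + P_R5 = 3.593 W

Final answer: 3.593 W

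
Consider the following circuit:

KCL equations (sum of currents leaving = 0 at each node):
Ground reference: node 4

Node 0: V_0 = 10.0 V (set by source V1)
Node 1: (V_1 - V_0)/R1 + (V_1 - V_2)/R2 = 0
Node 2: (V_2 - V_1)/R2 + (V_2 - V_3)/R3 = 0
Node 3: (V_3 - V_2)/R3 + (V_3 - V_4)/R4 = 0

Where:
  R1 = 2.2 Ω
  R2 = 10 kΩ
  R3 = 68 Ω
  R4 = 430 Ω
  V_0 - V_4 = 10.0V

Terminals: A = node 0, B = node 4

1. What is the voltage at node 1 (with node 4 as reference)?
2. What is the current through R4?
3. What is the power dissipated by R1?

Nodal analysis, taking node 4 as the 0 V reference.
Source V1 fixes V_0 = 10 V.
KCL at each unknown node (sum of currents leaving = 0; resistances in Ω):
  Node 1: (V_1 - 10)/2.2 + (V_1 - V_2)/10000 = 0
  Node 2: (V_2 - V_1)/10000 + (V_2 - V_3)/68 = 0
  Node 3: (V_3 - V_2)/68 + (V_3 - 0)/430 = 0
Collecting terms (coefficients in siemens):
  0.4546·V_1 - 0.0001·V_2 = 4.545
  0.01481·V_2 - 0.0001·V_1 - 0.01471·V_3 = 0
  0.01703·V_3 - 0.01471·V_2 = 0
Solving these 3 simultaneous equations (Gaussian elimination) gives:
  V_1 = 9.998 V, V_2 = 0.4743 V, V_3 = 0.4095 V
Part 1:
  Read off the nodal solution: V_1 = 9.998 V
Part 2:
  I_R4 = (V_3 - V_4)/R4 = (0.4095 - 0)/430 = 0.0009524 A
  Magnitude: I_R4 = 0.0009524 A
Part 3:
  I_R1 = (V_0 - V_1)/R1 = (10 - 9.998)/2.2 = 0.0009524 A
  P_R1 = I_R1² × R1 = (0.0009524)² × 2.2 = 0.000001995 W

Final answers:
1. V_1 = 9.998 V
2. I_R4 = 0.0009524 A
3. P_R1 = 1.995e-06 W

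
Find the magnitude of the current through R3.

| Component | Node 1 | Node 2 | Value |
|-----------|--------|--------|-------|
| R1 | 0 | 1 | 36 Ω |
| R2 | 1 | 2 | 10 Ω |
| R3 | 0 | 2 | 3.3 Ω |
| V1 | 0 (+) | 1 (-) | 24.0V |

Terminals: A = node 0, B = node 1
Nodal analysis, taking node 1 as the 0 V reference.
Source V1 fixes V_0 = 24 V.
KCL at each unknown node (sum of currents leaving = 0; resistances in Ω):
  Node 2: (V_2 - 0)/10 + (V_2 - 24)/3.3 = 0
Collecting terms: 0.403 × V_2 = 7.273  =>  V_2 = 18.05 V
I_R3 = (V_0 - V_2)/R3 = (24 - 18.05)/3.3 = 1.805 A
|I_R3| = 1.805 A

Final answer: |I_R3| = 1.805 A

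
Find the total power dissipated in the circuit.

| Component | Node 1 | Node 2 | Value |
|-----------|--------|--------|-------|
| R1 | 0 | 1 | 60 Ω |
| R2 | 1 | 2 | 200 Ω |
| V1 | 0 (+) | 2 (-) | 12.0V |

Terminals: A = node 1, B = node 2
Nodal analysis, taking node 2 as the 0 V reference.
Source V1 fixes V_0 = 12 V.
KCL at each unknown node (sum of currents leaving = 0; resistances in Ω):
  Node 1: (V_1 - 12)/60 + (V_1 - 0)/200 = 0
Collecting terms: 0.02167 × V_1 = 0.2  =>  V_1 = 9.231 V
Power in each resistor, P = (ΔV)²/R:
  P_R1 = (12 - 9.231)²/60 = 0.1278 W
  P_R2 = (9.231 - 0)²/200 = 0.426 W
P_total = P_R1 + P_R2 = 0.5538 W

Final answer: 0.5538 W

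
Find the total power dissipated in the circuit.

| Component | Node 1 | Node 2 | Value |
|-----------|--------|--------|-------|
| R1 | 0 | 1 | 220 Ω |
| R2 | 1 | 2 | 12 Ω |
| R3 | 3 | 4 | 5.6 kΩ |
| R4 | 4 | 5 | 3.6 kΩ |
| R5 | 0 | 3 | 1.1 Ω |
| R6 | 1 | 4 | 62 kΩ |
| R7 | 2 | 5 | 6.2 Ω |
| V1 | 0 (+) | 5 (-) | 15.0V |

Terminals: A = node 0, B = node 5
Nodal analysis, taking node 5 as the 0 V reference.
Source V1 fixes V_0 = 15 V.
KCL at each unknown node (sum of currents leaving = 0; resistances in Ω):
  Node 1: (V_1 - 15)/220 + (V_1 - V_2)/12 + (V_1 - V_4)/62000 = 0
  Node 2: (V_2 - V_1)/12 + (V_2 - 0)/6.2 = 0
  Node 3: (V_3 - V_4)/5600 + (V_3 - 15)/1.1 = 0
  Node 4: (V_4 - V_3)/5600 + (V_4 - 0)/3600 + (V_4 - V_1)/62000 = 0
Collecting terms (coefficients in siemens):
  0.08789·V_1 - 0.08333·V_2 - 0.00001613·V_4 = 0.06818
  0.2446·V_2 - 0.08333·V_1 = 0
  0.9093·V_3 - 0.0001786·V_4 = 13.64
  0.0004725·V_4 - 0.00001613·V_1 - 0.0001786·V_3 = 0
Solving these 4 simultaneous equations (Gaussian elimination) gives:
  V_1 = 1.147 V, V_2 = 0.3908 V, V_3 = 15 V, V_4 = 5.708 V
Power in each resistor, P = (ΔV)²/R:
  P_R1 = (15 - 1.147)²/220 = 0.8723 W
  P_R2 = (1.147 - 0.3908)²/12 = 0.04769 W
  P_R3 = (15 - 5.708)²/5600 = 0.01541 W
  P_R4 = (5.708 - 0)²/3600 = 0.009049 W
  P_R5 = (15 - 15)²/1.1 = 0.000003028 W
  P_R6 = (1.147 - 5.708)²/62000 = 0.0003354 W
  P_R7 = (0.3908 - 0)²/6.2 = 0.02464 W
P_total = P_R1 + P_R2 + P_R3 + P_R4 + P_R5 + P_R6 + P_R7 = 0.9694 W

Final answer: 0.9694 W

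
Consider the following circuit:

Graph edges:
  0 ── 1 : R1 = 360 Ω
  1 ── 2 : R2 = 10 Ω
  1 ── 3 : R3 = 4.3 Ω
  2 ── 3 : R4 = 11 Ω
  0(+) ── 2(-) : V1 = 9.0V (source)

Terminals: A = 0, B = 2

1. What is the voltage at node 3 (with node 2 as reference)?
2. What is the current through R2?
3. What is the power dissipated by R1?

Nodal analysis, taking node 2 as the 0 V reference.
Source V1 fixes V_0 = 9 V.
KCL at each unknown node (sum of currents leaving = 0; resistances in Ω):
  Node 1: (V_1 - 9)/360 + (V_1 - 0)/10 + (V_1 - V_3)/4.3 = 0
  Node 3: (V_3 - V_1)/4.3 + (V_3 - 0)/11 = 0
Collecting terms (coefficients in siemens):
  0.3353·V_1 - 0.2326·V_3 = 0.025
  0.3235·V_3 - 0.2326·V_1 = 0
Determinant D = (0.3353)(0.3235) - (-0.2326)(-0.2326) = 0.05439
V_1 = [(0.025)(0.3235) - (-0.2326)(0)]/D = 0.1487 V
V_3 = [(0.3353)(0) - (0.025)(-0.2326)]/D = 0.1069 V
Part 1:
  Read off the nodal solution: V_3 = 0.1069 V
Part 2:
  I_R2 = (V_1 - V_2)/R2 = (0.1487 - 0)/10 = 0.01487 A
  Magnitude: I_R2 = 0.01487 A
Part 3:
  I_R1 = (V_0 - V_1)/R1 = (9 - 0.1487)/360 = 0.02459 A
  P_R1 = I_R1² × R1 = (0.02459)² × 360 = 0.2176 W

Final answers:
1. V_3 = 0.1069 V
2. I_R2 = 0.01487 A
3. P_R1 = 0.2176 W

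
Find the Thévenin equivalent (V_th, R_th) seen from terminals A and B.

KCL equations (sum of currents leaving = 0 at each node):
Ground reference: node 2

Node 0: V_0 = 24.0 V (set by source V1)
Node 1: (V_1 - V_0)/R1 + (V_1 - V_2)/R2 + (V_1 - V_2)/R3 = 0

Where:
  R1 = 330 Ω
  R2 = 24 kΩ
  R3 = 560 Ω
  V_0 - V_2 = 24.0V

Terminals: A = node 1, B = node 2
Step 1 — V_th is the open-circuit voltage V_A - V_B (nothing connected across the terminals).
Nodal analysis, taking node 2 as the 0 V reference.
Source V1 fixes V_0 = 24 V.
KCL at each unknown node (sum of currents leaving = 0; resistances in Ω):
  Node 1: (V_1 - 24)/330 + (V_1 - 0)/24000 + (V_1 - 0)/560 = 0
Collecting terms: 0.004858 × V_1 = 0.07273  =>  V_1 = 14.97 V
V_th = V_1 - V_2 = 14.97 - 0 = 14.97 V
Step 2 — R_th: zero the source — replace V1 by a short circuit (node 2 merges into node 0) — and find the resistance seen between A (node 1) and B (node 0).
Reduce the network between node 1 (A) and node 0 (B) by series/parallel combination:
  Rp1 = R1 ‖ R2 ‖ R3 (parallel, all between nodes 0 and 1) = 1/(1/330 + 1/24000 + 1/560) = 205.9 Ω
R_th = 205.9 Ω

Final answer: V_th = 14.97 V, R_th = 205.9 Ω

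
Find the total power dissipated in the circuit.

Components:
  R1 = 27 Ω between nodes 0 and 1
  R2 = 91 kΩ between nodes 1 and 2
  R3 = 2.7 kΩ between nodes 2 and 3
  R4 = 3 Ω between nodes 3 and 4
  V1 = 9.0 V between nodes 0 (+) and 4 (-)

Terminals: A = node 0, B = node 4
Nodal analysis, taking node 4 as the 0 V reference.
Source V1 fixes V_0 = 9 V.
KCL at each unknown node (sum of currents leaving = 0; resistances in Ω):
  Node 1: (V_1 - 9)/27 + (V_1 - V_2)/91000 = 0
  Node 2: (V_2 - V_1)/91000 + (V_2 - V_3)/2700 = 0
  Node 3: (V_3 - V_2)/2700 + (V_3 - 0)/3 = 0
Collecting terms (coefficients in siemens):
  0.03705·V_1 - 0.00001099·V_2 = 0.3333
  0.0003814·V_2 - 0.00001099·V_1 - 0.0003704·V_3 = 0
  0.3337·V_3 - 0.0003704·V_2 = 0
Solving these 3 simultaneous equations (Gaussian elimination) gives:
  V_1 = 8.997 V, V_2 = 0.2595 V, V_3 = 0.0002881 V
Power in each resistor, P = (ΔV)²/R:
  P_R1 = (9 - 8.997)²/27 = 0.0000002489 W
  P_R2 = (8.997 - 0.2595)²/91000 = 0.000839 W
  P_R3 = (0.2595 - 0.0002881)²/2700 = 0.00002489 W
  P_R4 = (0.0002881 - 0)²/3 = 0.00000002766 W
P_total = P_R1 + P_R2 + P_R3 + P_R4 = 0.0008642 W

Final answer: 0.0008642 W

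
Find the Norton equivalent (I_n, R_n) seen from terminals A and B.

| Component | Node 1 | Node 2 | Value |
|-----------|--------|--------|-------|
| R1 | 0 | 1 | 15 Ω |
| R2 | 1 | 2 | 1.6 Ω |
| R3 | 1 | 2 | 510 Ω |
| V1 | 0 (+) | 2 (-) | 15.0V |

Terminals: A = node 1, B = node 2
Find the Thévenin equivalent first; then I_n = V_th/R_th and R_n = R_th.
Step 1 — V_th is the open-circuit voltage V_A - V_B (nothing connected across the terminals).
Nodal analysis, taking node 2 as the 0 V reference.
Source V1 fixes V_0 = 15 V.
KCL at each unknown node (sum of currents leaving = 0; resistances in Ω):
  Node 1: (V_1 - 15)/15 + (V_1 - 0)/1.6 + (V_1 - 0)/510 = 0
Collecting terms: 0.6936 × V_1 = 1  =>  V_1 = 1.442 V
V_th = V_1 - V_2 = 1.442 - 0 = 1.442 V
Step 2 — R_th: zero the source — replace V1 by a short circuit (node 2 merges into node 0) — and find the resistance seen between A (node 1) and B (node 0).
Reduce the network between node 1 (A) and node 0 (B) by series/parallel combination:
  Rp1 = R1 ‖ R2 ‖ R3 (parallel, all between nodes 0 and 1) = 1/(1/15 + 1/1.6 + 1/510) = 1.442 Ω
R_th = 1.442 Ω
I_n = V_th/R_th = 1.442/1.442 = 1 A, and R_n = R_th = 1.442 Ω

Final answer: I_n = 1 A, R_n = 1.442 Ω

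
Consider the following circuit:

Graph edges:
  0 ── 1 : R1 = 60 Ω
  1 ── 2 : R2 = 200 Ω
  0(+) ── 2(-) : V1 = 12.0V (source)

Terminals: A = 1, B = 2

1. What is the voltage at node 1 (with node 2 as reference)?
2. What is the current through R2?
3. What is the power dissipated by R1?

Nodal analysis, taking node 2 as the 0 V reference.
Source V1 fixes V_0 = 12 V.
KCL at each unknown node (sum of currents leaving = 0; resistances in Ω):
  Node 1: (V_1 - 12)/60 + (V_1 - 0)/200 = 0
Collecting terms: 0.02167 × V_1 = 0.2  =>  V_1 = 9.231 V
Part 1:
  Read off the nodal solution: V_1 = 9.231 V
Part 2:
  I_R2 = (V_1 - V_2)/R2 = (9.231 - 0)/200 = 0.04615 A
  Magnitude: I_R2 = 0.04615 A
Part 3:
  I_R1 = (V_0 - V_1)/R1 = (12 - 9.231)/60 = 0.04615 A
  P_R1 = I_R1² × R1 = (0.04615)² × 60 = 0.1278 W

Final answers:
1. V_1 = 9.231 V
2. I_R2 = 0.04615 A
3. P_R1 = 0.1278 W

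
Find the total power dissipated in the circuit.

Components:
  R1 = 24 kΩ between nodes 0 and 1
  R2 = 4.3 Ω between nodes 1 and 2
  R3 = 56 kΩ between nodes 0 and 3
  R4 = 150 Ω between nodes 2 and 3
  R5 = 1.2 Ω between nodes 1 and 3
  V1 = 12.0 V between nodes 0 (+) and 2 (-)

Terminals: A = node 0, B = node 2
Nodal analysis, taking node 2 as the 0 V reference.
Source V1 fixes V_0 = 12 V.
KCL at each unknown node (sum of currents leaving = 0; resistances in Ω):
  Node 1: (V_1 - 12)/24000 + (V_1 - 0)/4.3 + (V_1 - V_3)/1.2 = 0
  Node 3: (V_3 - 12)/56000 + (V_3 - 0)/150 + (V_3 - V_1)/1.2 = 0
Collecting terms (coefficients in siemens):
  1.066·V_1 - 0.8333·V_3 = 0.0005
  0.84·V_3 - 0.8333·V_1 = 0.0002143
Determinant D = (1.066)(0.84) - (-0.8333)(-0.8333) = 0.201
V_1 = [(0.0005)(0.84) - (-0.8333)(0.0002143)]/D = 0.002979 V
V_3 = [(1.066)(0.0002143) - (0.0005)(-0.8333)]/D = 0.00321 V
Power in each resistor, P = (ΔV)²/R:
  P_R1 = (12 - 0.002979)²/24000 = 0.005997 W
  P_R2 = (0.002979 - 0)²/4.3 = 0.000002063 W
  P_R3 = (12 - 0.00321)²/56000 = 0.00257 W
  P_R4 = (0 - 0.00321)²/150 = 0.00000006869 W
  P_R5 = (0.002979 - 0.00321)²/1.2 = 0.00000004462 W
P_total = P_R1 + P_R2 + P_R3 + P_R4 + P_R5 = 0.008569 W

Final answer: 0.008569 W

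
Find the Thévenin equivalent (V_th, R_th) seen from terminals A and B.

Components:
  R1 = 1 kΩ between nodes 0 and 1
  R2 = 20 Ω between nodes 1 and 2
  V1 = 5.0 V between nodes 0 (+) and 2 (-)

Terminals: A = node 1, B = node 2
Step 1 — V_th is the open-circuit voltage V_A - V_B (nothing connected across the terminals).
Nodal analysis, taking node 2 as the 0 V reference.
Source V1 fixes V_0 = 5 V.
KCL at each unknown node (sum of currents leaving = 0; resistances in Ω):
  Node 1: (V_1 - 5)/1000 + (V_1 - 0)/20 = 0
Collecting terms: 0.051 × V_1 = 0.005  =>  V_1 = 0.09804 V
V_th = V_1 - V_2 = 0.09804 - 0 = 0.09804 V
Step 2 — R_th: zero the source — replace V1 by a short circuit (node 2 merges into node 0) — and find the resistance seen between A (node 1) and B (node 0).
Reduce the network between node 1 (A) and node 0 (B) by series/parallel combination:
  Rp1 = R1 ‖ R2 (parallel, both between nodes 0 and 1) = 1/(1/1000 + 1/20) = 19.61 Ω
R_th = 19.61 Ω

Final answer: V_th = 0.09804 V, R_th = 19.61 Ω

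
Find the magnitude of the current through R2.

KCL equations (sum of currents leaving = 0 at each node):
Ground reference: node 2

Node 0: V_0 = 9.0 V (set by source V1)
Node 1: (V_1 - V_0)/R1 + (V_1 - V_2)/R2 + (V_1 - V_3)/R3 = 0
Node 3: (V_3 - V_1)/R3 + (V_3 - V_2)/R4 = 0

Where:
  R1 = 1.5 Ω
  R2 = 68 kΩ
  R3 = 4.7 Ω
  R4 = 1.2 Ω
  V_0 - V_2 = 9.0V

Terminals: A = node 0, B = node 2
Nodal analysis, taking node 2 as the 0 V reference.
Source V1 fixes V_0 = 9 V.
KCL at each unknown node (sum of currents leaving = 0; resistances in Ω):
  Node 1: (V_1 - 9)/1.5 + (V_1 - 0)/68000 + (V_1 - V_3)/4.7 = 0
  Node 3: (V_3 - V_1)/4.7 + (V_3 - 0)/1.2 = 0
Collecting terms (coefficients in siemens):
  0.8794·V_1 - 0.2128·V_3 = 6
  1.046·V_3 - 0.2128·V_1 = 0
Determinant D = (0.8794)(1.046) - (-0.2128)(-0.2128) = 0.8747
V_1 = [(6)(1.046) - (-0.2128)(0)]/D = 7.176 V
V_3 = [(0.8794)(0) - (6)(-0.2128)]/D = 1.459 V
I_R2 = (V_1 - V_2)/R2 = (7.176 - 0)/68000 = 0.0001055 A
|I_R2| = 0.0001055 A

Final answer: |I_R2| = 0.0001055 A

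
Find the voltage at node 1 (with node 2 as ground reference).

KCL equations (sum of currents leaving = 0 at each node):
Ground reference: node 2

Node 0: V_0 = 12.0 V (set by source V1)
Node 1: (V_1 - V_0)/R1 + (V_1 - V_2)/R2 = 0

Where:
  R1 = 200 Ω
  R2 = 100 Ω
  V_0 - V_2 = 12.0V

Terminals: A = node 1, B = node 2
Nodal analysis, taking node 2 as the 0 V reference.
Source V1 fixes V_0 = 12 V.
KCL at each unknown node (sum of currents leaving = 0; resistances in Ω):
  Node 1: (V_1 - 12)/200 + (V_1 - 0)/100 = 0
Collecting terms: 0.015 × V_1 = 0.06  =>  V_1 = 4 V
The requested potential is V_1 = 4 V.

Final answer: V_1 = 4 V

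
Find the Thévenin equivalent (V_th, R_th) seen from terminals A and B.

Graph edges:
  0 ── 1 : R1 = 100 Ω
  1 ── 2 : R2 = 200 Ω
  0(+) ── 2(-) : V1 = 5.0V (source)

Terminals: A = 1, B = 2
Step 1 — V_th is the open-circuit voltage V_A - V_B (nothing connected across the terminals).
Nodal analysis, taking node 2 as the 0 V reference.
Source V1 fixes V_0 = 5 V.
KCL at each unknown node (sum of currents leaving = 0; resistances in Ω):
  Node 1: (V_1 - 5)/100 + (V_1 - 0)/200 = 0
Collecting terms: 0.015 × V_1 = 0.05  =>  V_1 = 3.333 V
V_th = V_1 - V_2 = 3.333 - 0 = 3.333 V
Step 2 — R_th: zero the source — replace V1 by a short circuit (node 2 merges into node 0) — and find the resistance seen between A (node 1) and B (node 0).
Reduce the network between node 1 (A) and node 0 (B) by series/parallel combination:
  Rp1 = R1 ‖ R2 (parallel, both between nodes 0 and 1) = 1/(1/100 + 1/200) = 66.67 Ω
R_th = 66.67 Ω

Final answer: V_th = 3.333 V, R_th = 66.67 Ω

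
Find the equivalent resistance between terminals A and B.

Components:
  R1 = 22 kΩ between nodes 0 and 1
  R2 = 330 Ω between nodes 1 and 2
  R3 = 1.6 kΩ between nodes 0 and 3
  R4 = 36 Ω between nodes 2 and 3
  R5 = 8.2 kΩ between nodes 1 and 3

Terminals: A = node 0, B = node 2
The network is not a plain series/parallel combination. Inject a 1 A test current into terminal A (node 0) and return it from terminal B (node 2); then R_eq = V_A / (1 A).
Nodal analysis, taking node 2 as the 0 V reference.
Current source I_test pushes 1 A into node 0 and draws it out of node 2.
KCL at each unknown node (sum of currents leaving = 0; resistances in Ω):
  Node 0: (V_0 - V_1)/22000 + (V_0 - V_3)/1600 - 1 = 0
  Node 1: (V_1 - V_0)/22000 + (V_1 - 0)/330 + (V_1 - V_3)/8200 = 0
  Node 3: (V_3 - V_0)/1600 + (V_3 - V_1)/8200 + (V_3 - 0)/36 = 0
Collecting terms (coefficients in siemens):
  0.0006705·V_0 - 0.00004545·V_1 - 0.000625·V_3 = 1
  0.003198·V_1 - 0.00004545·V_0 - 0.000122·V_3 = 0
  0.02852·V_3 - 0.000625·V_0 - 0.000122·V_1 = 0
Solving these 3 simultaneous equations (Gaussian elimination) gives:
  V_0 = 1524 V, V_1 = 22.95 V, V_3 = 33.5 V
R_eq = V_0 / 1 A = 1524 Ω = 1.524 kΩ

Final answer: 1.524 kΩ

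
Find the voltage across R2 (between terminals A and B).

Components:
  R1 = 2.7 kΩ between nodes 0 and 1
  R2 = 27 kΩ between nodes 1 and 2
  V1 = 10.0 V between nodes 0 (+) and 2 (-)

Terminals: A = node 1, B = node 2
R1 and R2 are in series across V1 (node 0 → node 1 → node 2), and the output A–B is taken across R2, so this is a voltage divider.
Series current: I = V1/(R1 + R2) = 10/(2700 + 27000) = 10/29700 = 0.0003367 A
V_R2 = I × R2 = V1 × R2/(R1 + R2) = 10 × 27000/29700 = 9.091 V

Final answer: 9.091 V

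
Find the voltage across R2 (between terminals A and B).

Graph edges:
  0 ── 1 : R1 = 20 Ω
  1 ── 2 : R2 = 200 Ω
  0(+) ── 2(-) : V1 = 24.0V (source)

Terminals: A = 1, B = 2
R1 and R2 are in series across V1 (node 0 → node 1 → node 2), and the output A–B is taken across R2, so this is a voltage divider.
Series current: I = V1/(R1 + R2) = 24/(20 + 200) = 24/220 = 0.1091 A
V_R2 = I × R2 = V1 × R2/(R1 + R2) = 24 × 200/220 = 21.82 V

Final answer: 21.82 V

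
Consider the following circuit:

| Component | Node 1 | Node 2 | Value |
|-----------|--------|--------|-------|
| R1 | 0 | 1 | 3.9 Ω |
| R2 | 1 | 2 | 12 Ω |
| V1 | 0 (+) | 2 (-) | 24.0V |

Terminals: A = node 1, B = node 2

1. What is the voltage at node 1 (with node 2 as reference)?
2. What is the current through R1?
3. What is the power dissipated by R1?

Nodal analysis, taking node 2 as the 0 V reference.
Source V1 fixes V_0 = 24 V.
KCL at each unknown node (sum of currents leaving = 0; resistances in Ω):
  Node 1: (V_1 - 24)/3.9 + (V_1 - 0)/12 = 0
Collecting terms: 0.3397 × V_1 = 6.154  =>  V_1 = 18.11 V
Part 1:
  Read off the nodal solution: V_1 = 18.11 V
Part 2:
  I_R1 = (V_0 - V_1)/R1 = (24 - 18.11)/3.9 = 1.509 A
  Magnitude: I_R1 = 1.509 A
Part 3:
  I_R1 = (V_0 - V_1)/R1 = (24 - 18.11)/3.9 = 1.509 A
  P_R1 = I_R1² × R1 = (1.509)² × 3.9 = 8.886 W

Final answers:
1. V_1 = 18.11 V
2. I_R1 = 1.509 A
3. P_R1 = 8.886 W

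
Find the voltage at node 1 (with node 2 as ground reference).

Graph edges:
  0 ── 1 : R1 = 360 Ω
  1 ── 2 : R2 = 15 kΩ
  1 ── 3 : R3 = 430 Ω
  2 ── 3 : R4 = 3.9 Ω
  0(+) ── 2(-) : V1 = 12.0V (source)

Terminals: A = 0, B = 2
Nodal analysis, taking node 2 as the 0 V reference.
Source V1 fixes V_0 = 12 V.
KCL at each unknown node (sum of currents leaving = 0; resistances in Ω):
  Node 1: (V_1 - 12)/360 + (V_1 - 0)/15000 + (V_1 - V_3)/430 = 0
  Node 3: (V_3 - V_1)/430 + (V_3 - 0)/3.9 = 0
Collecting terms (coefficients in siemens):
  0.00517·V_1 - 0.002326·V_3 = 0.03333
  0.2587·V_3 - 0.002326·V_1 = 0
Determinant D = (0.00517)(0.2587) - (-0.002326)(-0.002326) = 0.001332
V_1 = [(0.03333)(0.2587) - (-0.002326)(0)]/D = 6.474 V
V_3 = [(0.00517)(0) - (0.03333)(-0.002326)]/D = 0.05819 V
The requested potential is V_1 = 6.474 V.

Final answer: V_1 = 6.474 V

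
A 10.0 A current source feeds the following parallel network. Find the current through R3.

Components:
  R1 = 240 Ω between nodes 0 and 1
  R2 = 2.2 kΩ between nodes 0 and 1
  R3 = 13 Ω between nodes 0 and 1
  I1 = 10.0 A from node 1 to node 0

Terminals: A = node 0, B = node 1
All resistors sit directly between nodes 0 and 1, so they are in parallel and share one voltage V; the full source current 10 A splits among them.
1/R_par = 1/240 + 1/2200 + 1/13 = 0.08154 S  =>  R_par = 12.26 Ω
V = I × R_par = 10 × 12.26 = 122.6 V
I_R3 = V/R3 = 122.6/13 = 9.433 A

Final answer: 9.433 A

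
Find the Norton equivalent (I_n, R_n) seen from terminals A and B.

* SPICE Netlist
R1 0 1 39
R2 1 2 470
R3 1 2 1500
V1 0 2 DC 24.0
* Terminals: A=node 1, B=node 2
Find the Thévenin equivalent first; then I_n = V_th/R_th and R_n = R_th.
Step 1 — V_th is the open-circuit voltage V_A - V_B (nothing connected across the terminals).
Nodal analysis, taking node 2 as the 0 V reference.
Source V1 fixes V_0 = 24 V.
KCL at each unknown node (sum of currents leaving = 0; resistances in Ω):
  Node 1: (V_1 - 24)/39 + (V_1 - 0)/470 + (V_1 - 0)/1500 = 0
Collecting terms: 0.02844 × V_1 = 0.6154  =>  V_1 = 21.64 V
V_th = V_1 - V_2 = 21.64 - 0 = 21.64 V
Step 2 — R_th: zero the source — replace V1 by a short circuit (node 2 merges into node 0) — and find the resistance seen between A (node 1) and B (node 0).
Reduce the network between node 1 (A) and node 0 (B) by series/parallel combination:
  Rp1 = R1 ‖ R2 ‖ R3 (parallel, all between nodes 0 and 1) = 1/(1/39 + 1/470 + 1/1500) = 35.17 Ω
R_th = 35.17 Ω
I_n = V_th/R_th = 21.64/35.17 = 0.6154 A, and R_n = R_th = 35.17 Ω

Final answer: I_n = 0.6154 A, R_n = 35.17 Ω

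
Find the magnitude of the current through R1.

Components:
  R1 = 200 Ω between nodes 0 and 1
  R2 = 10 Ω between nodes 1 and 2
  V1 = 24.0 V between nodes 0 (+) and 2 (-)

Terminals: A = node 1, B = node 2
Nodal analysis, taking node 2 as the 0 V reference.
Source V1 fixes V_0 = 24 V.
KCL at each unknown node (sum of currents leaving = 0; resistances in Ω):
  Node 1: (V_1 - 24)/200 + (V_1 - 0)/10 = 0
Collecting terms: 0.105 × V_1 = 0.12  =>  V_1 = 1.143 V
I_R1 = (V_0 - V_1)/R1 = (24 - 1.143)/200 = 0.1143 A
|I_R1| = 0.1143 A

Final answer: |I_R1| = 0.1143 A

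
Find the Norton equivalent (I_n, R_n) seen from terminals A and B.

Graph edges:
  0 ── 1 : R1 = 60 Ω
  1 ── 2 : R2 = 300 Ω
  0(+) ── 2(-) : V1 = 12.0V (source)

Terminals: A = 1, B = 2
Find the Thévenin equivalent first; then I_n = V_th/R_th and R_n = R_th.
Step 1 — V_th is the open-circuit voltage V_A - V_B (nothing connected across the terminals).
Nodal analysis, taking node 2 as the 0 V reference.
Source V1 fixes V_0 = 12 V.
KCL at each unknown node (sum of currents leaving = 0; resistances in Ω):
  Node 1: (V_1 - 12)/60 + (V_1 - 0)/300 = 0
Collecting terms: 0.02 × V_1 = 0.2  =>  V_1 = 10 V
V_th = V_1 - V_2 = 10 - 0 = 10 V
Step 2 — R_th: zero the source — replace V1 by a short circuit (node 2 merges into node 0) — and find the resistance seen between A (node 1) and B (node 0).
Reduce the network between node 1 (A) and node 0 (B) by series/parallel combination:
  Rp1 = R1 ‖ R2 (parallel, both between nodes 0 and 1) = 1/(1/60 + 1/300) = 50 Ω
R_th = 50 Ω
I_n = V_th/R_th = 10/50 = 0.2 A, and R_n = R_th = 50 Ω

Final answer: I_n = 0.2 A, R_n = 50 Ω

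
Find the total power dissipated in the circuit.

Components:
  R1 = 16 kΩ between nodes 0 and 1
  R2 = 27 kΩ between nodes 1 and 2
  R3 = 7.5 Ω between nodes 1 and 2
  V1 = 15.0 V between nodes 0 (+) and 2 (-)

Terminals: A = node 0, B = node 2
Nodal analysis, taking node 2 as the 0 V reference.
Source V1 fixes V_0 = 15 V.
KCL at each unknown node (sum of currents leaving = 0; resistances in Ω):
  Node 1: (V_1 - 15)/16000 + (V_1 - 0)/27000 + (V_1 - 0)/7.5 = 0
Collecting terms: 0.1334 × V_1 = 0.0009375  =>  V_1 = 0.007026 V
Power in each resistor, P = (ΔV)²/R:
  P_R1 = (15 - 0.007026)²/16000 = 0.01405 W
  P_R2 = (0.007026 - 0)²/27000 = 0.000000001828 W
  P_R3 = (0.007026 - 0)²/7.5 = 0.000006582 W
P_total = P_R1 + P_R2 + P_R3 = 0.01406 W

Final answer: 0.01406 W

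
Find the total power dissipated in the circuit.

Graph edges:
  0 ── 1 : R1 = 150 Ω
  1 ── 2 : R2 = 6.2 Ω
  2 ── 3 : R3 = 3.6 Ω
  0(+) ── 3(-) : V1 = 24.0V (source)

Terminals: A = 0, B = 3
Nodal analysis, taking node 3 as the 0 V reference.
Source V1 fixes V_0 = 24 V.
KCL at each unknown node (sum of currents leaving = 0; resistances in Ω):
  Node 1: (V_1 - 24)/150 + (V_1 - V_2)/6.2 = 0
  Node 2: (V_2 - V_1)/6.2 + (V_2 - 0)/3.6 = 0
Collecting terms (coefficients in siemens):
  0.168·V_1 - 0.1613·V_2 = 0.16
  0.4391·V_2 - 0.1613·V_1 = 0
Determinant D = (0.168)(0.4391) - (-0.1613)(-0.1613) = 0.04773
V_1 = [(0.16)(0.4391) - (-0.1613)(0)]/D = 1.472 V
V_2 = [(0.168)(0) - (0.16)(-0.1613)]/D = 0.5407 V
Power in each resistor, P = (ΔV)²/R:
  P_R1 = (24 - 1.472)²/150 = 3.383 W
  P_R2 = (1.472 - 0.5407)²/6.2 = 0.1398 W
  P_R3 = (0.5407 - 0)²/3.6 = 0.0812 W
P_total = P_R1 + P_R2 + P_R3 = 3.605 W

Final answer: 3.605 W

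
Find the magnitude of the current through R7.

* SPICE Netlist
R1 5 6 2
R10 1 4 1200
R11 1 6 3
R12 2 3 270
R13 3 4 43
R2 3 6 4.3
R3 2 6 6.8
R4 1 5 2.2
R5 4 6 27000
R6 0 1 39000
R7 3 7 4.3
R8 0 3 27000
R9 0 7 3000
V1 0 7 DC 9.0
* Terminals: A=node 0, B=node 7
Nodal analysis, taking node 7 as the 0 V reference.
Source V1 fixes V_0 = 9 V.
KCL at each unknown node (sum of currents leaving = 0; resistances in Ω):
  Node 1: (V_1 - V_5)/2.2 + (V_1 - 9)/39000 + (V_1 - V_4)/1200 + (V_1 - V_6)/3 = 0
  Node 2: (V_2 - V_6)/6.8 + (V_2 - V_3)/270 = 0
  Node 3: (V_3 - V_6)/4.3 + (V_3 - 0)/4.3 + (V_3 - 9)/27000 + (V_3 - V_2)/270 + (V_3 - V_4)/43 = 0
  Node 4: (V_4 - V_6)/27000 + (V_4 - V_1)/1200 + (V_4 - V_3)/43 = 0
  Node 5: (V_5 - V_6)/2 + (V_5 - V_1)/2.2 = 0
  Node 6: (V_6 - V_5)/2 + (V_6 - V_3)/4.3 + (V_6 - V_2)/6.8 + (V_6 - V_4)/27000 + (V_6 - V_1)/3 = 0
Collecting terms (coefficients in siemens):
  0.7887·V_1 - 0.0008333·V_4 - 0.4545·V_5 - 0.3333·V_6 = 0.0002308
  0.1508·V_2 - 0.003704·V_3 - 0.1471·V_6 = 0
  0.4921·V_3 - 0.003704·V_2 - 0.02326·V_4 - 0.2326·V_6 = 0.0003333
  0.02413·V_4 - 0.0008333·V_1 - 0.02326·V_3 - 0.00003704·V_6 = 0
  0.9545·V_5 - 0.4545·V_1 - 0.5·V_6 = 0
  1.213·V_6 - 0.3333·V_1 - 0.1471·V_2 - 0.2326·V_3 - 0.00003704·V_4 - 0.5·V_5 = 0
Solving these 6 simultaneous equations (Gaussian elimination) gives:
  V_1 = 0.003798 V, V_2 = 0.003373 V, V_3 = 0.002425 V, V_4 = 0.002474 V
  V_5 = 0.003588 V, V_6 = 0.003397 V
I_R7 = (V_3 - V_7)/R7 = (0.002425 - 0)/4.3 = 0.0005639 A
|I_R7| = 0.0005639 A

Final answer: |I_R7| = 0.0005639 A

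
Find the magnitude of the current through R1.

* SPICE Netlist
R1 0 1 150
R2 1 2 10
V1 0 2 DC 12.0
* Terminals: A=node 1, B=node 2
Nodal analysis, taking node 2 as the 0 V reference.
Source V1 fixes V_0 = 12 V.
KCL at each unknown node (sum of currents leaving = 0; resistances in Ω):
  Node 1: (V_1 - 12)/150 + (V_1 - 0)/10 = 0
Collecting terms: 0.1067 × V_1 = 0.08  =>  V_1 = 0.75 V
I_R1 = (V_0 - V_1)/R1 = (12 - 0.75)/150 = 0.075 A
|I_R1| = 0.075 A

Final answer: |I_R1| = 0.075 A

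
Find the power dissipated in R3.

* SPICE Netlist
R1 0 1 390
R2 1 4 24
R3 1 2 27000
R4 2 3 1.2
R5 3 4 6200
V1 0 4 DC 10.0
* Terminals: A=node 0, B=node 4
Nodal analysis, taking node 4 as the 0 V reference.
Source V1 fixes V_0 = 10 V.
KCL at each unknown node (sum of currents leaving = 0; resistances in Ω):
  Node 1: (V_1 - 10)/390 + (V_1 - 0)/24 + (V_1 - V_2)/27000 = 0
  Node 2: (V_2 - V_1)/27000 + (V_2 - V_3)/1.2 = 0
  Node 3: (V_3 - V_2)/1.2 + (V_3 - 0)/6200 = 0
Collecting terms (coefficients in siemens):
  0.04427·V_1 - 0.00003704·V_2 = 0.02564
  0.8334·V_2 - 0.00003704·V_1 - 0.8333·V_3 = 0
  0.8335·V_3 - 0.8333·V_2 = 0
Solving these 3 simultaneous equations (Gaussian elimination) gives:
  V_1 = 0.5793 V, V_2 = 0.1082 V, V_3 = 0.1082 V
I_R3 = (V_1 - V_2)/R3 = (0.5793 - 0.1082)/27000 = 0.00001745 A
P_R3 = I_R3² × R3 = (0.00001745)² × 27000 = 0.00000822 W

Final answer: 8.22e-06 W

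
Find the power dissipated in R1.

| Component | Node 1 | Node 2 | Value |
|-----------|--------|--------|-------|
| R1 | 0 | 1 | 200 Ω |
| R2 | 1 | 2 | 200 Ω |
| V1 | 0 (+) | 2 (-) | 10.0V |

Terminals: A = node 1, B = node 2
Nodal analysis, taking node 2 as the 0 V reference.
Source V1 fixes V_0 = 10 V.
KCL at each unknown node (sum of currents leaving = 0; resistances in Ω):
  Node 1: (V_1 - 10)/200 + (V_1 - 0)/200 = 0
Collecting terms: 0.01 × V_1 = 0.05  =>  V_1 = 5 V
I_R1 = (V_0 - V_1)/R1 = (10 - 5)/200 = 0.025 A
P_R1 = I_R1² × R1 = (0.025)² × 200 = 0.125 W

Final answer: 0.125 W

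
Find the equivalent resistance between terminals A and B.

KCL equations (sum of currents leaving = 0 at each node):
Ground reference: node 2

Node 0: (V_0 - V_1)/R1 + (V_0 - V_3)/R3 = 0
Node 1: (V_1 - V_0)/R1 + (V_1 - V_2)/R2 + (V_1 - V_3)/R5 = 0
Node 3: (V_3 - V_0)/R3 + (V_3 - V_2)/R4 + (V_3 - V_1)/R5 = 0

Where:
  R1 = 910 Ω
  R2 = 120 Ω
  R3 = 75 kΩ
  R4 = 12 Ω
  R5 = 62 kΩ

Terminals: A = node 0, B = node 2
The network is not a plain series/parallel combination. Inject a 1 A test current into terminal A (node 0) and return it from terminal B (node 2); then R_eq = V_A / (1 A).
Nodal analysis, taking node 2 as the 0 V reference.
Current source I_test pushes 1 A into node 0 and draws it out of node 2.
KCL at each unknown node (sum of currents leaving = 0; resistances in Ω):
  Node 0: (V_0 - V_1)/910 + (V_0 - V_3)/75000 - 1 = 0
  Node 1: (V_1 - V_0)/910 + (V_1 - 0)/120 + (V_1 - V_3)/62000 = 0
  Node 3: (V_3 - V_0)/75000 + (V_3 - V_1)/62000 + (V_3 - 0)/12 = 0
Collecting terms (coefficients in siemens):
  0.001112·V_0 - 0.001099·V_1 - 0.00001333·V_3 = 1
  0.009448·V_1 - 0.001099·V_0 - 0.00001613·V_3 = 0
  0.08336·V_3 - 0.00001333·V_0 - 0.00001613·V_1 = 0
Solving these 3 simultaneous equations (Gaussian elimination) gives:
  V_0 = 1016 V, V_1 = 118.1 V, V_3 = 0.1853 V
R_eq = V_0 / 1 A = 1016 Ω = 1.016 kΩ

Final answer: 1.016 kΩ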